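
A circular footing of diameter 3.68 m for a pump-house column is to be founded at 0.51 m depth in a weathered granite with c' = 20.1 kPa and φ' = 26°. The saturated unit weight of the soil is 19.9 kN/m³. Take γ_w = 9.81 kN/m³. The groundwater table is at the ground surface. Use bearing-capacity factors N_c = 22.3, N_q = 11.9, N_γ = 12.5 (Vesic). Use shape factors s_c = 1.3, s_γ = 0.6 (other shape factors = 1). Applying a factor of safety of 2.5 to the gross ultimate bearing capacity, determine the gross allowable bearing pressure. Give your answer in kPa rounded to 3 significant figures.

With the water table at the surface the whole profile is submerged: γ' = 19.9 − 9.81 = 10.09 kN/m³, so q = γ'·D_f = 5.1459 kPa; the same γ' applies in the ½γBN_γ term.
q_ult = c·N_c·s_c + q·N_q + 0.5·γ·B·N_γ·s_γ
     = 20.1 × 22.3 × 1.3 + 5.1459 × 11.9 + 0.5 × 10.09 × 3.68 × 12.5 × 0.6
     = 582.7 + 61.236 + 139.24 = 783.18 kPa.
q_all = q_ult / FS = 783.18 / 2.5 = 313.27 kPa.

q_all ≈ 313 kPa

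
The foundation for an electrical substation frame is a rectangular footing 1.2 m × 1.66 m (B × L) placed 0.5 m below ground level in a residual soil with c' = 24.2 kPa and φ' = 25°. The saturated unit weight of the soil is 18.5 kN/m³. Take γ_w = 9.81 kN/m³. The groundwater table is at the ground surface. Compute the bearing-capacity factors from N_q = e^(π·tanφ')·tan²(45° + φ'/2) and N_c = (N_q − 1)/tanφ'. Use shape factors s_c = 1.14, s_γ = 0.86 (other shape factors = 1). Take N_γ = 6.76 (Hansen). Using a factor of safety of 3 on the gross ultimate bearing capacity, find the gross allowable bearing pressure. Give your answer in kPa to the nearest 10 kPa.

q_all ≈ 220 kPa

N_q = e^(π·tan25°)·tan²(57.5°) = 10.66; N_c = (N_q − 1)/tanφ' = 20.72.
Water table at ground surface, so effective unit weight γ' = 18.5 − 9.81 = 8.69 kN/m³ is used throughout; overburden q = 8.69 × 0.5 = 4.345 kPa; the same γ' applies in the ½γBN_γ term.
Cohesion term c·N_c·s_c = 24.2 × 20.721 × 1.14 = 571.64 kPa; surcharge term q·N_q = 4.345 × 10.662 = 46.327 kPa; self-weight term 0.5·γ·B·N_γ·s_γ = 0.5 × 8.69 × 1.2 × 6.76 × 0.86 = 30.312 kPa.
q_ult = 571.64 + 46.327 + 30.312 = 648.28 kPa.
q_all = 648.28 / 3 = 216.09 kPa.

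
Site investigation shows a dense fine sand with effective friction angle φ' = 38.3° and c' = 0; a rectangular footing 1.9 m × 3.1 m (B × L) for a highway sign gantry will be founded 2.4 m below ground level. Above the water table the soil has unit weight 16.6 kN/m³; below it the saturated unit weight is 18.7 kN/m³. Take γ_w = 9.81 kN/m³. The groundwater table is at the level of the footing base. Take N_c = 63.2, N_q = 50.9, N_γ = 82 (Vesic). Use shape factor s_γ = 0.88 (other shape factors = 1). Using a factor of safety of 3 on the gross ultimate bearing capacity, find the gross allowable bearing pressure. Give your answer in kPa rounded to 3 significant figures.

q_all ≈ 879 kPa

Effective surcharge at the founding depth q = γ·D_f = 16.6 × 2.4 = 39.84 kPa.
The water table coincides with the base, so in the self-weight term γ → γ' = 8.89 kN/m³.
q_ult = q·N_q + 0.5·γ·B·N_γ·s_γ
     = 39.84 × 50.9 + 0.5 × 8.89 × 1.9 × 82 × 0.88
     = 2027.9 + 609.43 = 2637.3 kPa.
q_all = 2637.3 / 3 = 879.09 kPa.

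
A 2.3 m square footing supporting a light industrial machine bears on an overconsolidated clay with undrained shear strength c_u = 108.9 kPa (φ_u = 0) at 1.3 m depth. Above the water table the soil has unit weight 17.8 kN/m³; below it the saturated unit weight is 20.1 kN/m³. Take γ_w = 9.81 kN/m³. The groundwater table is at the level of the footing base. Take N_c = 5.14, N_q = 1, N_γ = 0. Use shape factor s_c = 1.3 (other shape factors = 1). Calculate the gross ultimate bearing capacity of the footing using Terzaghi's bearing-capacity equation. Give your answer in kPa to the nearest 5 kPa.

Effective surcharge at the founding depth q = γ·D_f = 17.8 × 1.3 = 23.14 kPa.
q_ult = c·N_c·s_c + q·N_q
     = 108.9 × 5.14 × 1.3 + 23.14 × 1
     = 727.67 + 23.14 = 750.81 kPa.

q_ult ≈ 750 kPa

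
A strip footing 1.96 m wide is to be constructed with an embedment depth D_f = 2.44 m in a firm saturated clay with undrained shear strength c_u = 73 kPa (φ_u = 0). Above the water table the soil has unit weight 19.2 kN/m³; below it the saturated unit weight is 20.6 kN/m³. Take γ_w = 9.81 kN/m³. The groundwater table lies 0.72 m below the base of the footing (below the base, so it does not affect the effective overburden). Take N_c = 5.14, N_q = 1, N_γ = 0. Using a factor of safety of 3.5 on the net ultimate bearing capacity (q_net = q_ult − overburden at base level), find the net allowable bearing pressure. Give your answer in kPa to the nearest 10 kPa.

q_all(net) ≈ 110 kPa

Overburden at base level: q = 19.2 × 2.44 = 46.848 kPa.
Cohesion term c·N_c = 73 × 5.14 = 375.22 kPa; surcharge term q·N_q = 46.848 × 1 = 46.848 kPa.
q_ult = 375.22 + 46.848 = 422.07 kPa.
q_net = 422.07 − 46.848 = 375.22 kPa.
q_all(net) = 375.22 / 3.5 = 107.21 kPa.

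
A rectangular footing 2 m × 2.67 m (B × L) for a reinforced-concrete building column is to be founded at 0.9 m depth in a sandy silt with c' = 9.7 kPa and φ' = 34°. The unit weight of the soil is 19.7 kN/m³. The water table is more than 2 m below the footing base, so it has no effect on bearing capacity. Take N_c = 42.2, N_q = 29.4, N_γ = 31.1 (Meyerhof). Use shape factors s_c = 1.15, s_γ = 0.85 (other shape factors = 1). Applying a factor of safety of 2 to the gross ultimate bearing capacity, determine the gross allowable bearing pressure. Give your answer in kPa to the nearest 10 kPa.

Effective surcharge at the founding depth q = γ·D_f = 19.7 × 0.9 = 17.73 kPa.
q_ult = c·N_c·s_c + q·N_q + 0.5·γ·B·N_γ·s_γ
     = 9.7 × 42.2 × 1.15 + 17.73 × 29.4 + 0.5 × 19.7 × 2 × 31.1 × 0.85
     = 470.74 + 521.26 + 520.77 = 1512.8 kPa.
q_all = q_ult / FS = 1512.8 / 2 = 756.39 kPa.

q_all ≈ 760 kPa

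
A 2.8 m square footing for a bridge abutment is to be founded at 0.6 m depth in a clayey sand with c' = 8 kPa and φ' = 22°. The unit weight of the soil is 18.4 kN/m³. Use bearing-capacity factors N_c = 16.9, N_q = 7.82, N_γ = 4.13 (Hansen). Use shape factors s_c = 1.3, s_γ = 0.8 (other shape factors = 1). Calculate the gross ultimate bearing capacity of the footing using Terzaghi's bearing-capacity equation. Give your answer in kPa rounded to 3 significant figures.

Overburden at base level: q = 18.4 × 0.6 = 11.04 kPa.
Cohesion term c·N_c·s_c = 8 × 16.9 × 1.3 = 175.76 kPa; surcharge term q·N_q = 11.04 × 7.82 = 86.333 kPa; self-weight term 0.5·γ·B·N_γ·s_γ = 0.5 × 18.4 × 2.8 × 4.13 × 0.8 = 85.111 kPa.
q_ult = 175.76 + 86.333 + 85.111 = 347.2 kPa.

q_ult ≈ 347 kPa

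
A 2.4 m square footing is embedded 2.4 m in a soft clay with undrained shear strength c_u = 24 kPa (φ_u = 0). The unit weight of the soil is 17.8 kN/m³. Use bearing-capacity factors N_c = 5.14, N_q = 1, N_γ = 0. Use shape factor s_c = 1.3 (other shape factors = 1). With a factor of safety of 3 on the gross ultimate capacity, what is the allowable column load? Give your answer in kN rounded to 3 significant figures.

q = γ·D_f = 17.8 × 2.4 = 42.72 kPa.
c·N_c·s_c = 24 × 5.14 × 1.3 = 160.37 kPa
q·N_q = 42.72 × 1 = 42.72 kPa
q_ult = 160.37 + 42.72 = 203.09 kPa.
Gross allowable pressure q_all = 203.09 / 3 = 67.696 kPa.
Footing area = 5.76 m², so allowable column load = 67.696 × 5.76 = 389.93 kN.

P_all ≈ 390 kN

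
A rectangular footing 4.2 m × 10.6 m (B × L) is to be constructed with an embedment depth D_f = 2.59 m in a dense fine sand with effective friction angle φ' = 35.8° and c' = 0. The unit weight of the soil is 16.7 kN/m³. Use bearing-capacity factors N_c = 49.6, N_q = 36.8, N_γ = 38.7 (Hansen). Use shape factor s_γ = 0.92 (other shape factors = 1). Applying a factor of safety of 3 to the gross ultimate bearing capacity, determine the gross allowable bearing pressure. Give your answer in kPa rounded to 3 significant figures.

q_all ≈ 947 kPa

q = γ·D_f = 16.7 × 2.59 = 43.253 kPa.
q·N_q = 43.253 × 36.8 = 1591.7 kPa
0.5·γ·B·N_γ·s_γ = 0.5 × 16.7 × 4.2 × 38.7 × 0.92 = 1248.6 kPa
q_ult = 1591.7 + 1248.6 = 2840.3 kPa.
q_all = q_ult / FS = 2840.3 / 3 = 946.78 kPa.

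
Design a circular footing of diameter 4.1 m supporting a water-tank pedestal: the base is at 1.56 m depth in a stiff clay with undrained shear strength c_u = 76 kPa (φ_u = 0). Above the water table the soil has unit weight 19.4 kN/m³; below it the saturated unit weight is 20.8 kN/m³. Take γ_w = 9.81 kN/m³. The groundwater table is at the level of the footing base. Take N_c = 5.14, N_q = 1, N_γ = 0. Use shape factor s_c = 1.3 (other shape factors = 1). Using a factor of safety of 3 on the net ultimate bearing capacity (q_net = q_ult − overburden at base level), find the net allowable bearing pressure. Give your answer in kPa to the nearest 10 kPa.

q = γ·D_f = 19.4 × 1.56 = 30.264 kPa.
c·N_c·s_c = 76 × 5.14 × 1.3 = 507.83 kPa
q·N_q = 30.264 × 1 = 30.264 kPa
q_ult = 507.83 + 30.264 = 538.1 kPa.
q_net = 538.1 − 30.264 = 507.83 kPa.
q_all(net) = 507.83 / 3 = 169.28 kPa.

q_all(net) ≈ 170 kPa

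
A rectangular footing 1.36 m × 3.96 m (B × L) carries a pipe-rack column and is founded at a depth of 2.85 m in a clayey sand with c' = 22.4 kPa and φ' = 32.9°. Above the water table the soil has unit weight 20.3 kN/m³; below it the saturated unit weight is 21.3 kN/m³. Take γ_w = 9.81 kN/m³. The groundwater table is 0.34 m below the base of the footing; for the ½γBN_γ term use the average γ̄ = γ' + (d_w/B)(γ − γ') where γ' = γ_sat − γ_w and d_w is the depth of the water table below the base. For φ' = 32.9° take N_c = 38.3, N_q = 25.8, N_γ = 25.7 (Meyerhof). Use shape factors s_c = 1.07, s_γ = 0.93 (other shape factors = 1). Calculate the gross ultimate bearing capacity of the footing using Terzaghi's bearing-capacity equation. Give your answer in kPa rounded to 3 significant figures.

Overburden at base level: q = 20.3 × 2.85 = 57.855 kPa.
The water table is 0.34 m below the base (< B = 1.36 m), so the ½γBN_γ term uses γ̄ = γ' + (d_w/B)(γ − γ') = 11.49 + (0.34/1.36)(20.3 − 11.49) = 13.693 kN/m³.
Cohesion term c·N_c·s_c = 22.4 × 38.3 × 1.07 = 917.97 kPa; surcharge term q·N_q = 57.855 × 25.8 = 1492.7 kPa; self-weight term 0.5·γ·B·N_γ·s_γ = 0.5 × 13.693 × 1.36 × 25.7 × 0.93 = 222.54 kPa.
q_ult = 917.97 + 1492.7 + 222.54 = 2633.2 kPa.

q_ult ≈ 2630 kPa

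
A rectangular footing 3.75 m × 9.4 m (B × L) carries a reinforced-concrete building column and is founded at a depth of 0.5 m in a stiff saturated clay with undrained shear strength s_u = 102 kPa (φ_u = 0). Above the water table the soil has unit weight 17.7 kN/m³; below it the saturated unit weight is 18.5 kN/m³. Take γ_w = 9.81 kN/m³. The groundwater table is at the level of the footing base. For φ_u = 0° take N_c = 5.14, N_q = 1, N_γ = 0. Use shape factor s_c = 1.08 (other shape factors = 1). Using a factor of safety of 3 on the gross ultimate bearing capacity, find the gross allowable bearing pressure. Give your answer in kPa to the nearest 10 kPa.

Overburden at base level: q = 17.7 × 0.5 = 8.85 kPa.
Cohesion term c·N_c·s_c = 102 × 5.14 × 1.08 = 566.22 kPa; surcharge term q·N_q = 8.85 × 1 = 8.85 kPa.
q_ult = 566.22 + 8.85 = 575.07 kPa.
q_all = 575.07 / 3 = 191.69 kPa.

q_all ≈ 190 kPa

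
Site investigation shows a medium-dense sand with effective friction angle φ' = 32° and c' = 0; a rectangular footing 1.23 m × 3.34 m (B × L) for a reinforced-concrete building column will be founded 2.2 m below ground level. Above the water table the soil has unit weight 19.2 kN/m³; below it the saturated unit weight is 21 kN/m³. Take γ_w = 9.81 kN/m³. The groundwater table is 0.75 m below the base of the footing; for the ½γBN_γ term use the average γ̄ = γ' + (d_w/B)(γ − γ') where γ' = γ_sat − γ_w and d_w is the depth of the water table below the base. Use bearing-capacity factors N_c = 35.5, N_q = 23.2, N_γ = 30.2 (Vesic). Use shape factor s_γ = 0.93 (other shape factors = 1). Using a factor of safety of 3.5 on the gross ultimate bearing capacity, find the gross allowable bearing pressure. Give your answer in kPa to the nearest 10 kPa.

q_all ≈ 360 kPa

Overburden at base level: q = 19.2 × 2.2 = 42.24 kPa.
The water table is 0.75 m below the base (< B = 1.23 m), so the ½γBN_γ term uses γ̄ = γ' + (d_w/B)(γ − γ') = 11.19 + (0.75/1.23)(19.2 − 11.19) = 16.074 kN/m³.
Surcharge term q·N_q = 42.24 × 23.2 = 979.97 kPa; self-weight term 0.5·γ·B·N_γ·s_γ = 0.5 × 16.074 × 1.23 × 30.2 × 0.93 = 277.65 kPa.
q_ult = 979.97 + 277.65 = 1257.6 kPa.
q_all = 1257.6 / 3.5 = 359.32 kPa.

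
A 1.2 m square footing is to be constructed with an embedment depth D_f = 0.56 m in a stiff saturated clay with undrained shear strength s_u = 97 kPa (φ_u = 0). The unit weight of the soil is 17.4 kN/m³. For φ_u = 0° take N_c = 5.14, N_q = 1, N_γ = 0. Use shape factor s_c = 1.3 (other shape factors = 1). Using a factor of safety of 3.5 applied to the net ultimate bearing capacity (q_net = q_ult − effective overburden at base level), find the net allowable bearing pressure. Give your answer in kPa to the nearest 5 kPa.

q_all(net) ≈ 185 kPa

q = γ·D_f = 17.4 × 0.56 = 9.744 kPa.
c·N_c·s_c = 97 × 5.14 × 1.3 = 648.15 kPa
q·N_q = 9.744 × 1 = 9.744 kPa
q_ult = 648.15 + 9.744 = 657.9 kPa.
Net ultimate: q_net = 657.9 − 9.744 = 648.15 kPa.
q_all(net) = 648.15 / 3.5 = 185.19 kPa.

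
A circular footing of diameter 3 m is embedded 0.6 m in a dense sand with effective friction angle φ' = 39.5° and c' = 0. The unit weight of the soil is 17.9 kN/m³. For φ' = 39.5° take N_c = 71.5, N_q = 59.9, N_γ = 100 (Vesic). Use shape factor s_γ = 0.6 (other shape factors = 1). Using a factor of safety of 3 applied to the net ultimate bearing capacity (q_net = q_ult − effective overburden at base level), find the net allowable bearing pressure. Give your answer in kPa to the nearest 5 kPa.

Overburden at base level: q = 17.9 × 0.6 = 10.74 kPa.
Surcharge term q·N_q = 10.74 × 59.9 = 643.33 kPa; self-weight term 0.5·γ·B·N_γ·s_γ = 0.5 × 17.9 × 3 × 100 × 0.6 = 1611 kPa.
q_ult = 643.33 + 1611 = 2254.3 kPa.
Net ultimate: q_net = 2254.3 − 10.74 = 2243.6 kPa.
q_all(net) = 2243.6 / 3 = 747.86 kPa.

q_all(net) ≈ 750 kPa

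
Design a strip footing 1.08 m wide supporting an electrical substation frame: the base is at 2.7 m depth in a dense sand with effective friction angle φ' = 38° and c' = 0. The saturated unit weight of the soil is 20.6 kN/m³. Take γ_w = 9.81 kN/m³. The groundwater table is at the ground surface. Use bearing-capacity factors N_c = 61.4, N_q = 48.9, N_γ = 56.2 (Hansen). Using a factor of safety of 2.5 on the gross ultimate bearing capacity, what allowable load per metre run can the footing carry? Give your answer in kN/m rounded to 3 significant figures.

γ' = 20.6 − 9.81 = 10.79 kN/m³ (submerged throughout). q = 10.79 × 2.7 = 29.133 kPa; the same γ' applies in the ½γBN_γ term.
q·N_q = 29.133 × 48.9 = 1424.6 kPa
0.5·γ·B·N_γ = 0.5 × 10.79 × 1.08 × 56.2 = 327.45 kPa
q_ult = 1424.6 + 327.45 = 1752.1 kPa.
Gross allowable pressure q_all = 1752.1 / 2.5 = 700.82 kPa.
Allowable wall load = q_all × B = 700.82 × 1.08 = 756.89 kN per metre run.

≈ 757 kN/m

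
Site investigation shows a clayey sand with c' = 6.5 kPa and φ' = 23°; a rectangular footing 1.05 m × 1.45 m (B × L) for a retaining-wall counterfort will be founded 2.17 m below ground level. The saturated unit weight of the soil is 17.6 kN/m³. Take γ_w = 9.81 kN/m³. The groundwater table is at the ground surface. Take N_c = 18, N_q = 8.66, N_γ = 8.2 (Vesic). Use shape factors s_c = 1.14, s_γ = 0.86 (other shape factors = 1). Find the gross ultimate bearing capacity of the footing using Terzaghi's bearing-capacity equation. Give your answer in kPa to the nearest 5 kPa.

γ' = 17.6 − 9.81 = 7.79 kN/m³ (submerged throughout). q = 7.79 × 2.17 = 16.904 kPa; the same γ' applies in the ½γBN_γ term.
c·N_c·s_c = 6.5 × 18 × 1.14 = 133.38 kPa
q·N_q = 16.904 × 8.66 = 146.39 kPa
0.5·γ·B·N_γ·s_γ = 0.5 × 7.79 × 1.05 × 8.2 × 0.86 = 28.841 kPa
q_ult = 133.38 + 146.39 + 28.841 = 308.61 kPa.

q_ult ≈ 310 kPa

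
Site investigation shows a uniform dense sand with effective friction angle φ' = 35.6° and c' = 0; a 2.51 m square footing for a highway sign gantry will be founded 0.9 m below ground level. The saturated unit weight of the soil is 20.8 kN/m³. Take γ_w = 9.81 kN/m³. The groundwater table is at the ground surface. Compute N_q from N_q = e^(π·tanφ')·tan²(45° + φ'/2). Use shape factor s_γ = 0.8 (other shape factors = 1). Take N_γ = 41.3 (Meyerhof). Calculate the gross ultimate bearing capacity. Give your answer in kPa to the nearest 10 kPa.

q_ult ≈ 810 kPa

tan35.6° = 0.7159, so N_q = e^(π×0.7159)·tan²(62.8°) = 9.48 × 3.786 = 35.89.
γ' = 20.8 − 9.81 = 10.99 kN/m³ (submerged throughout). q = 10.99 × 0.9 = 9.891 kPa; the same γ' applies in the ½γBN_γ term.
q·N_q = 9.891 × 35.891 = 355 kPa
0.5·γ·B·N_γ·s_γ = 0.5 × 10.99 × 2.51 × 41.3 × 0.8 = 455.7 kPa
q_ult = 355 + 455.7 = 810.7 kPa.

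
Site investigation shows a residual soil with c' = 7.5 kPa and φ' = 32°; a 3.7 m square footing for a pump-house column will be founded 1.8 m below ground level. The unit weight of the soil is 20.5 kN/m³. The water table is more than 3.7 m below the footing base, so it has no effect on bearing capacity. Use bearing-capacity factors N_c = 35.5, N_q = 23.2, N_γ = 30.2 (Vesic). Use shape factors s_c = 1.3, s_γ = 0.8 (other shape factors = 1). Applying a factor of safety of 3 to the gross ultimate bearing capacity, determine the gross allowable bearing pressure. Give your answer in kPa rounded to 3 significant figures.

Overburden at base level: q = 20.5 × 1.8 = 36.9 kPa.
Cohesion term c·N_c·s_c = 7.5 × 35.5 × 1.3 = 346.12 kPa; surcharge term q·N_q = 36.9 × 23.2 = 856.08 kPa; self-weight term 0.5·γ·B·N_γ·s_γ = 0.5 × 20.5 × 3.7 × 30.2 × 0.8 = 916.27 kPa.
q_ult = 346.12 + 856.08 + 916.27 = 2118.5 kPa.
q_all = q_ult / FS = 2118.5 / 3 = 706.16 kPa.

q_all ≈ 706 kPa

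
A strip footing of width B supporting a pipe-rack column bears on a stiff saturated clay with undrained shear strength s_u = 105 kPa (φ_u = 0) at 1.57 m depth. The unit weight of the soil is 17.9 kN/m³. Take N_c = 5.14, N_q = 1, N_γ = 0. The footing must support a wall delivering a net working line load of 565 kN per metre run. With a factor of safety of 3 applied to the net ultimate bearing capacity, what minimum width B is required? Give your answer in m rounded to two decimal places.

B = 3.14 m

q = γ·D_f = 17.9 × 1.57 = 28.103 kPa.
c·N_c = 105 × 5.14 = 539.7 kPa
q·N_q = 28.103 × 1 = 28.103 kPa
q_ult = 539.7 + 28.103 = 567.8 kPa.
For φ = 0 the ½γBN_γ term vanishes, so q_ult is independent of B. q_net = 567.8 − 28.103 = 539.7 kPa; q_all(net) = 539.7/3 = 179.9 kPa.
Required width B = w / q_all(net) = 565 / 179.9 = 3.141 m.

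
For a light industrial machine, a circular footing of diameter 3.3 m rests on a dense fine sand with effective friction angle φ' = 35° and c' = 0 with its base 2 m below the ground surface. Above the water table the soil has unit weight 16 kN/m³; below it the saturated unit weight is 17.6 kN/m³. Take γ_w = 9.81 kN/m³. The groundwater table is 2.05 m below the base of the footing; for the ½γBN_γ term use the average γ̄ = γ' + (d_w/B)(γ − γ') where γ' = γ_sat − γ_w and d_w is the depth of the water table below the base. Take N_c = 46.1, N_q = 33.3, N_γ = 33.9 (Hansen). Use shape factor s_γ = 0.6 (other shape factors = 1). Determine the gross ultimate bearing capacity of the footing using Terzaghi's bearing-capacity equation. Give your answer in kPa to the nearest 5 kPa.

Effective surcharge at the founding depth q = γ·D_f = 16 × 2 = 32 kPa.
With d_w = 2.05 m < B, γ̄ = 7.79 + (2.05/3.3) × (16 − 7.79) = 12.89 kN/m³.
q_ult = q·N_q + 0.5·γ·B·N_γ·s_γ
     = 32 × 33.3 + 0.5 × 12.89 × 3.3 × 33.9 × 0.6
     = 1065.6 + 432.61 = 1498.2 kPa.

q_ult ≈ 1500 kPa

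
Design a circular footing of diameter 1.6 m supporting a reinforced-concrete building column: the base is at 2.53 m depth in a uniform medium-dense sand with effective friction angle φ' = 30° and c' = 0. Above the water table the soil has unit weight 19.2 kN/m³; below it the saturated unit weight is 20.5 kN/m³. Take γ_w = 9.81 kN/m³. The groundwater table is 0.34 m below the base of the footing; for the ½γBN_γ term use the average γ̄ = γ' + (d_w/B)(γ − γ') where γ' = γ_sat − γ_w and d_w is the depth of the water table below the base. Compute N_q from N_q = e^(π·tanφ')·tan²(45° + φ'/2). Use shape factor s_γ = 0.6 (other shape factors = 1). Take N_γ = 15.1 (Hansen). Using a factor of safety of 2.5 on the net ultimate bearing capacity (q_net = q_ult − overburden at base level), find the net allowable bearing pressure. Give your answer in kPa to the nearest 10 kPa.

q_all(net) ≈ 370 kPa

N_q = e^(π·tan30°)·tan²(60°) = 18.4.
Overburden at base level: q = 19.2 × 2.53 = 48.576 kPa.
The water table is 0.34 m below the base (< B = 1.6 m), so the ½γBN_γ term uses γ̄ = γ' + (d_w/B)(γ − γ') = 10.69 + (0.34/1.6)(19.2 − 10.69) = 12.498 kN/m³.
Surcharge term q·N_q = 48.576 × 18.401 = 893.85 kPa; self-weight term 0.5·γ·B·N_γ·s_γ = 0.5 × 12.498 × 1.6 × 15.1 × 0.6 = 90.588 kPa.
q_ult = 893.85 + 90.588 = 984.44 kPa.
q_net = 984.44 − 48.576 = 935.87 kPa.
q_all(net) = 935.87 / 2.5 = 374.35 kPa.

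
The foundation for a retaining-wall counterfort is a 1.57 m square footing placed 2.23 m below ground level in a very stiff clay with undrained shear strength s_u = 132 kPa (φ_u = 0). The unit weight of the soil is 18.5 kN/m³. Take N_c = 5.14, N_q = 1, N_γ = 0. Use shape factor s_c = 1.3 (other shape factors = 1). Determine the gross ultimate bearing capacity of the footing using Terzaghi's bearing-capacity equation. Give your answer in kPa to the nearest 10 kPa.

q_ult ≈ 920 kPa

Overburden at base level: q = 18.5 × 2.23 = 41.255 kPa.
Cohesion term c·N_c·s_c = 132 × 5.14 × 1.3 = 882.02 kPa; surcharge term q·N_q = 41.255 × 1 = 41.255 kPa.
q_ult = 882.02 + 41.255 = 923.28 kPa.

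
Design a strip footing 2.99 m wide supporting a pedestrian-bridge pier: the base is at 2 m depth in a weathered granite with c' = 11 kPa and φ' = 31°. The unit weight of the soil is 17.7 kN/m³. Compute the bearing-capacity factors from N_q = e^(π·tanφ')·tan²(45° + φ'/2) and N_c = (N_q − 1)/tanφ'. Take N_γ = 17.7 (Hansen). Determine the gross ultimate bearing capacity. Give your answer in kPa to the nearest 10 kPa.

q_ult ≈ 1560 kPa

tan31° = 0.6009, so N_q = e^(π×0.6009)·tan²(60.5°) = 6.604 × 3.124 = 20.63.
N_c = (20.63 − 1)/tan31° = 32.67.
q = γ·D_f = 17.7 × 2 = 35.4 kPa.
c·N_c = 11 × 32.671 = 359.38 kPa
q·N_q = 35.4 × 20.631 = 730.33 kPa
0.5·γ·B·N_γ = 0.5 × 17.7 × 2.99 × 17.7 = 468.37 kPa
q_ult = 359.38 + 730.33 + 468.37 = 1558.1 kPa.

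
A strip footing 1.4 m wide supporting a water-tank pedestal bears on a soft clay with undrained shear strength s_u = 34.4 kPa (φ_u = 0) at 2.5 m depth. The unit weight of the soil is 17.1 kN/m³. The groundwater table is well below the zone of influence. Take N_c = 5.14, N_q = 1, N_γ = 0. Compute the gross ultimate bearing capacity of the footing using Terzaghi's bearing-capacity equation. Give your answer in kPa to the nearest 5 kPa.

q_ult ≈ 220 kPa

Overburden at base level: q = 17.1 × 2.5 = 42.75 kPa.
Cohesion term c·N_c = 34.4 × 5.14 = 176.82 kPa; surcharge term q·N_q = 42.75 × 1 = 42.75 kPa.
q_ult = 176.82 + 42.75 = 219.57 kPa.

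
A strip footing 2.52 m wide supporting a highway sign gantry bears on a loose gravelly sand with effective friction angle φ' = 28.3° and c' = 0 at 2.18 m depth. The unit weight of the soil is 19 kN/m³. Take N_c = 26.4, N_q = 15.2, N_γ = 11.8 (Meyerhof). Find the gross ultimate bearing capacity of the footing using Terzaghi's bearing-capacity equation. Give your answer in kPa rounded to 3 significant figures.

Overburden at base level: q = 19 × 2.18 = 41.42 kPa.
Surcharge term q·N_q = 41.42 × 15.2 = 629.58 kPa; self-weight term 0.5·γ·B·N_γ = 0.5 × 19 × 2.52 × 11.8 = 282.49 kPa.
q_ult = 629.58 + 282.49 = 912.08 kPa.

q_ult ≈ 912 kPa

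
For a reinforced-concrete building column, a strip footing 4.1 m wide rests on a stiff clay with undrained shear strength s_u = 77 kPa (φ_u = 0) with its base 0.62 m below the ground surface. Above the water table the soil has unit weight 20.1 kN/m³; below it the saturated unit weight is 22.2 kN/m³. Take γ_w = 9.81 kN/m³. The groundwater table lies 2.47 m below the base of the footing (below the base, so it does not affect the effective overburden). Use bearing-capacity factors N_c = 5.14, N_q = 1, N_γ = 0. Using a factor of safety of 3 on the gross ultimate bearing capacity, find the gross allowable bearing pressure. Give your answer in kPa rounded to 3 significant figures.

q_all ≈ 136 kPa

q = γ·D_f = 20.1 × 0.62 = 12.462 kPa.
c·N_c = 77 × 5.14 = 395.78 kPa
q·N_q = 12.462 × 1 = 12.462 kPa
q_ult = 395.78 + 12.462 = 408.24 kPa.
q_all = 408.24 / 3 = 136.08 kPa.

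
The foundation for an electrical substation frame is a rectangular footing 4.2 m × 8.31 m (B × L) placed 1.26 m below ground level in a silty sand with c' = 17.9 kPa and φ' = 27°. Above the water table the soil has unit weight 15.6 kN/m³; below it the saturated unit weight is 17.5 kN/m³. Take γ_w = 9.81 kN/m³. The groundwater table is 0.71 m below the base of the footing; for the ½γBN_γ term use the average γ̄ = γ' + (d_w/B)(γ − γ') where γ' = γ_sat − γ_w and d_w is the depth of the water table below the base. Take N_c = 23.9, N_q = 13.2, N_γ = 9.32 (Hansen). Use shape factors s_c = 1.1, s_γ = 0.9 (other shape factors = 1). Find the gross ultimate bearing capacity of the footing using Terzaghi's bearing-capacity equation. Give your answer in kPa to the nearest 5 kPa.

Effective surcharge at the founding depth q = γ·D_f = 15.6 × 1.26 = 19.656 kPa.
With d_w = 0.71 m < B, γ̄ = 7.69 + (0.71/4.2) × (15.6 − 7.69) = 9.0272 kN/m³.
q_ult = c·N_c·s_c + q·N_q + 0.5·γ·B·N_γ·s_γ
     = 17.9 × 23.9 × 1.1 + 19.656 × 13.2 + 0.5 × 9.0272 × 4.2 × 9.32 × 0.9
     = 470.59 + 259.46 + 159.01 = 889.06 kPa.

q_ult ≈ 890 kPa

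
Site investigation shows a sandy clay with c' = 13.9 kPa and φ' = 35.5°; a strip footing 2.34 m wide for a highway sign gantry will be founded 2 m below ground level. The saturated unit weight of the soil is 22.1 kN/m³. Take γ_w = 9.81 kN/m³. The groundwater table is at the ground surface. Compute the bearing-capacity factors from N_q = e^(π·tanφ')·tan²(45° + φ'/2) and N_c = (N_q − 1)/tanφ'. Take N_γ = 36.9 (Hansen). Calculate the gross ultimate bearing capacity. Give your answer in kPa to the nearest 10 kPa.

q_ult ≈ 2070 kPa

tan35.5° = 0.7133, so N_q = e^(π×0.7133)·tan²(62.75°) = 9.402 × 3.77 = 35.44.
N_c = (35.44 − 1)/tan35.5° = 48.29.
Water table at ground surface, so effective unit weight γ' = 22.1 − 9.81 = 12.29 kN/m³ is used throughout; overburden q = 12.29 × 2 = 24.58 kPa; the same γ' applies in the ½γBN_γ term.
Cohesion term c·N_c = 13.9 × 48.287 = 671.19 kPa; surcharge term q·N_q = 24.58 × 35.443 = 871.19 kPa; self-weight term 0.5·γ·B·N_γ = 0.5 × 12.29 × 2.34 × 36.9 = 530.6 kPa.
q_ult = 671.19 + 871.19 + 530.6 = 2073 kPa.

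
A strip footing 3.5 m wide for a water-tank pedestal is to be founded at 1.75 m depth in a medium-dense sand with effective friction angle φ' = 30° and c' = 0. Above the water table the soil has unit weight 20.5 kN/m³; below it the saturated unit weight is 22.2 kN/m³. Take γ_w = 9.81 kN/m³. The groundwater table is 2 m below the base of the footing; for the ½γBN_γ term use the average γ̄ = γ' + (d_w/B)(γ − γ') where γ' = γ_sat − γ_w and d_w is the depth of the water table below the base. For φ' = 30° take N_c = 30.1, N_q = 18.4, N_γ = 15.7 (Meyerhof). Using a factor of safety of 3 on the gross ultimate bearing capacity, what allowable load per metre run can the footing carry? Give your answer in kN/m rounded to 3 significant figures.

≈ 1320 kN/m

Effective surcharge at the founding depth q = γ·D_f = 20.5 × 1.75 = 35.875 kPa.
With d_w = 2 m < B, γ̄ = 12.39 + (2/3.5) × (20.5 − 12.39) = 17.024 kN/m³.
q_ult = q·N_q + 0.5·γ·B·N_γ
     = 35.875 × 18.4 + 0.5 × 17.024 × 3.5 × 15.7
     = 660.1 + 467.74 = 1127.8 kPa.
Gross allowable pressure q_all = 1127.8 / 3 = 375.95 kPa.
Allowable wall load = q_all × B = 375.95 × 3.5 = 1315.8 kN per metre run.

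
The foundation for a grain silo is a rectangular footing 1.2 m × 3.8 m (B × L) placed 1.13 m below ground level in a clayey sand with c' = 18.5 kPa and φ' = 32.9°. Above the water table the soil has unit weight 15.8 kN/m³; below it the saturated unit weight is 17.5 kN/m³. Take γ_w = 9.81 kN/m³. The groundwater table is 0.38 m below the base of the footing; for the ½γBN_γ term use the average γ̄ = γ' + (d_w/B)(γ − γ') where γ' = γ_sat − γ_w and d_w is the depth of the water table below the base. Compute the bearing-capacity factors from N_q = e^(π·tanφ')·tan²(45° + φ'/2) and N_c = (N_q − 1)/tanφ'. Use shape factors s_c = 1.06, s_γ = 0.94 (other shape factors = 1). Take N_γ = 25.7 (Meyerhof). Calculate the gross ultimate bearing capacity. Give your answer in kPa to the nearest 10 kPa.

q_ult ≈ 1360 kPa

tan32.9° = 0.6469, so N_q = e^(π×0.6469)·tan²(61.45°) = 7.632 × 3.378 = 25.78.
N_c = (25.78 − 1)/tan32.9° = 38.31.
Effective surcharge at the founding depth q = γ·D_f = 15.8 × 1.13 = 17.854 kPa.
With d_w = 0.38 m < B, γ̄ = 7.69 + (0.38/1.2) × (15.8 − 7.69) = 10.258 kN/m³.
q_ult = c·N_c·s_c + q·N_q + 0.5·γ·B·N_γ·s_γ
     = 18.5 × 38.307 × 1.06 + 17.854 × 25.782 + 0.5 × 10.258 × 1.2 × 25.7 × 0.94
     = 751.21 + 460.31 + 148.69 = 1360.2 kPa.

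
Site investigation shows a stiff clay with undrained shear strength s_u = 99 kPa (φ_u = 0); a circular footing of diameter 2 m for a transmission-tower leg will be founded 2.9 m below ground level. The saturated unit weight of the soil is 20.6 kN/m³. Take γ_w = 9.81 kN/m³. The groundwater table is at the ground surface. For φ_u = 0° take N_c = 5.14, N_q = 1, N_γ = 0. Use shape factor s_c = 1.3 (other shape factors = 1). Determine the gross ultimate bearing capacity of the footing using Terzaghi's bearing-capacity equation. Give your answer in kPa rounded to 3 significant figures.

q_ult ≈ 693 kPa

γ' = 20.6 − 9.81 = 10.79 kN/m³ (submerged throughout). q = 10.79 × 2.9 = 31.291 kPa.
c·N_c·s_c = 99 × 5.14 × 1.3 = 661.52 kPa
q·N_q = 31.291 × 1 = 31.291 kPa
q_ult = 661.52 + 31.291 = 692.81 kPa.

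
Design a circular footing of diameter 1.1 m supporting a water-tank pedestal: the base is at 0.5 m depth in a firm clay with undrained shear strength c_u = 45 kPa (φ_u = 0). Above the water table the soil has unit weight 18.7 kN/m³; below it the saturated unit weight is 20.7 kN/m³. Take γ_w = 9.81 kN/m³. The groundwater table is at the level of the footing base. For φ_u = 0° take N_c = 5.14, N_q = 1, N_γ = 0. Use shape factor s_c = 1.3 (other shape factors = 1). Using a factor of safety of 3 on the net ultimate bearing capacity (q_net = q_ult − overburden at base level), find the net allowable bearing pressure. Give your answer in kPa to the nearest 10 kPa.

q_all(net) ≈ 100 kPa

Overburden at base level: q = 18.7 × 0.5 = 9.35 kPa.
Cohesion term c·N_c·s_c = 45 × 5.14 × 1.3 = 300.69 kPa; surcharge term q·N_q = 9.35 × 1 = 9.35 kPa.
q_ult = 300.69 + 9.35 = 310.04 kPa.
q_net = 310.04 − 9.35 = 300.69 kPa.
q_all(net) = 300.69 / 3 = 100.23 kPa.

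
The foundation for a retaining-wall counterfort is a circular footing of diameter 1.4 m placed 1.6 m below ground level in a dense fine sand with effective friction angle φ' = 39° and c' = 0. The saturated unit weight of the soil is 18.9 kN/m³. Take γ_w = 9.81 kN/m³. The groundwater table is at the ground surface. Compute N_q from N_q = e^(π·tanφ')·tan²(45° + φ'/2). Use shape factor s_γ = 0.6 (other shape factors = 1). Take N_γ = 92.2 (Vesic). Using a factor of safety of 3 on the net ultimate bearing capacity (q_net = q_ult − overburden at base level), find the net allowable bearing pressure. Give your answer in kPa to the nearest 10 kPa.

N_q = e^(π·tan39°)·tan²(64.5°) = 55.96.
Water table at ground surface, so effective unit weight γ' = 18.9 − 9.81 = 9.09 kN/m³ is used throughout; overburden q = 9.09 × 1.6 = 14.544 kPa; the same γ' applies in the ½γBN_γ term.
Surcharge term q·N_q = 14.544 × 55.957 = 813.85 kPa; self-weight term 0.5·γ·B·N_γ·s_γ = 0.5 × 9.09 × 1.4 × 92.2 × 0.6 = 352 kPa.
q_ult = 813.85 + 352 = 1165.8 kPa.
q_net = 1165.8 − 14.544 = 1151.3 kPa.
q_all(net) = 1151.3 / 3 = 383.77 kPa.

q_all(net) ≈ 380 kPa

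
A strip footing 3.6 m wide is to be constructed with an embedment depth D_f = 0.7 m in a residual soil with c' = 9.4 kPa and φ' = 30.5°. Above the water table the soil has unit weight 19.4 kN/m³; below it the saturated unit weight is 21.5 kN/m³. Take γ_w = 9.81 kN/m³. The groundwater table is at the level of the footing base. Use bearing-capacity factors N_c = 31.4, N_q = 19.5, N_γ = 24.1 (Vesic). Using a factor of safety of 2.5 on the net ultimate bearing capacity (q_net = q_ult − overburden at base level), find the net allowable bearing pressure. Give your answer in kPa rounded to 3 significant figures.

Overburden at base level: q = 19.4 × 0.7 = 13.58 kPa.
Below the base the soil is submerged, so the ½γBN_γ term uses γ' = 21.5 − 9.81 = 11.69 kN/m³.
Cohesion term c·N_c = 9.4 × 31.4 = 295.16 kPa; surcharge term q·N_q = 13.58 × 19.5 = 264.81 kPa; self-weight term 0.5·γ·B·N_γ = 0.5 × 11.69 × 3.6 × 24.1 = 507.11 kPa.
q_ult = 295.16 + 264.81 + 507.11 = 1067.1 kPa.
q_net = 1067.1 − 13.58 = 1053.5 kPa.
q_all(net) = 1053.5 / 2.5 = 421.4 kPa.

q_all(net) ≈ 421 kPa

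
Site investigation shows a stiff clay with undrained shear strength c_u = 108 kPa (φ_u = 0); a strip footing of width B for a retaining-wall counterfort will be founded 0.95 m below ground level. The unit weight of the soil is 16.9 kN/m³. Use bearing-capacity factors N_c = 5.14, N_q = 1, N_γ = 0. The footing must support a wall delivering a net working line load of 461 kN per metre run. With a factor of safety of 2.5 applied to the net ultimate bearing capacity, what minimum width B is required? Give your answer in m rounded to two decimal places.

Effective surcharge at the founding depth q = γ·D_f = 16.9 × 0.95 = 16.055 kPa.
q_ult = c·N_c + q·N_q
     = 108 × 5.14 + 16.055 × 1
     = 555.12 + 16.055 = 571.17 kPa.
For φ = 0 the ½γBN_γ term vanishes, so q_ult is independent of B. q_net = 571.17 − 16.055 = 555.12 kPa; q_all(net) = 555.12/2.5 = 222.05 kPa.
Required width B = w / q_all(net) = 461 / 222.05 = 2.076 m.

B = 2.08 m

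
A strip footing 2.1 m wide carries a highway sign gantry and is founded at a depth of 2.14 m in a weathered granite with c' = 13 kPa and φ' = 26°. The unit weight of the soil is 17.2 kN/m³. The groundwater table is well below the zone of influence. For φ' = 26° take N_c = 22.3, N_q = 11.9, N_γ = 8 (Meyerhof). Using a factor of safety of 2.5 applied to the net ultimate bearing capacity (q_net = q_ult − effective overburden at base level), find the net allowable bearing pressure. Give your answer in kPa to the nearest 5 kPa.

q_all(net) ≈ 335 kPa

Overburden at base level: q = 17.2 × 2.14 = 36.808 kPa.
Cohesion term c·N_c = 13 × 22.3 = 289.9 kPa; surcharge term q·N_q = 36.808 × 11.9 = 438.02 kPa; self-weight term 0.5·γ·B·N_γ = 0.5 × 17.2 × 2.1 × 8 = 144.48 kPa.
q_ult = 289.9 + 438.02 + 144.48 = 872.4 kPa.
Net ultimate: q_net = 872.4 − 36.808 = 835.59 kPa.
q_all(net) = 835.59 / 2.5 = 334.23 kPa.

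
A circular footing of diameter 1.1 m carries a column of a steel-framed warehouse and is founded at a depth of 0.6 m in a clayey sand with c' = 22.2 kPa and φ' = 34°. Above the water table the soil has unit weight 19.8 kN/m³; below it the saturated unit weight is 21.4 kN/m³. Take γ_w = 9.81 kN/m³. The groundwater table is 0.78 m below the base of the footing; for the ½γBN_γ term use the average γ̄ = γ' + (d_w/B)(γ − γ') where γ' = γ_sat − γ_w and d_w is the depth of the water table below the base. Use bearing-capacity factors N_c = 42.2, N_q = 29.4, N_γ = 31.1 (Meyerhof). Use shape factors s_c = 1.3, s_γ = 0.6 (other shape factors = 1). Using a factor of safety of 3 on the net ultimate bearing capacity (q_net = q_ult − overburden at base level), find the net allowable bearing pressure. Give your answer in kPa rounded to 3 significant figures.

q_all(net) ≈ 578 kPa

q = γ·D_f = 19.8 × 0.6 = 11.88 kPa.
γ' = 11.59 kN/m³; averaging over the depth B below the base, γ̄ = γ' + (d_w/B)(γ − γ') = 17.412 kN/m³.
c·N_c·s_c = 22.2 × 42.2 × 1.3 = 1217.9 kPa
q·N_q = 11.88 × 29.4 = 349.27 kPa
0.5·γ·B·N_γ·s_γ = 0.5 × 17.412 × 1.1 × 31.1 × 0.6 = 178.7 kPa
q_ult = 1217.9 + 349.27 + 178.7 = 1745.9 kPa.
q_net = 1745.9 − 11.88 = 1734 kPa.
q_all(net) = 1734 / 3 = 577.99 kPa.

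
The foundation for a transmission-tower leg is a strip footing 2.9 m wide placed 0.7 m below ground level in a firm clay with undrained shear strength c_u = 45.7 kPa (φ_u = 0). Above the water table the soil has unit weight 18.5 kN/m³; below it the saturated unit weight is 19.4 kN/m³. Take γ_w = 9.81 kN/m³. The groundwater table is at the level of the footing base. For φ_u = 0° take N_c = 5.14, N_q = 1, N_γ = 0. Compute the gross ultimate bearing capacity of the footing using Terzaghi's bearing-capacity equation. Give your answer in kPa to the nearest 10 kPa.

q_ult ≈ 250 kPa

Overburden at base level: q = 18.5 × 0.7 = 12.95 kPa.
Cohesion term c·N_c = 45.7 × 5.14 = 234.9 kPa; surcharge term q·N_q = 12.95 × 1 = 12.95 kPa.
q_ult = 234.9 + 12.95 = 247.85 kPa.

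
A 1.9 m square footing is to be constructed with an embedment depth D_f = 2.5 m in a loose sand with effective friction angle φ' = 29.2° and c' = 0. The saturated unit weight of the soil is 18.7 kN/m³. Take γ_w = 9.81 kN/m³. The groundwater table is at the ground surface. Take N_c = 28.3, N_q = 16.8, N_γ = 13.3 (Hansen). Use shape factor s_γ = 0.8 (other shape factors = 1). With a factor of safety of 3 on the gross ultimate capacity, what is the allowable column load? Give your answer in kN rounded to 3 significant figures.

P_all ≈ 557 kN

Water table at ground surface, so effective unit weight γ' = 18.7 − 9.81 = 8.89 kN/m³ is used throughout; overburden q = 8.89 × 2.5 = 22.225 kPa; the same γ' applies in the ½γBN_γ term.
Surcharge term q·N_q = 22.225 × 16.8 = 373.38 kPa; self-weight term 0.5·γ·B·N_γ·s_γ = 0.5 × 8.89 × 1.9 × 13.3 × 0.8 = 89.86 kPa.
q_ult = 373.38 + 89.86 = 463.24 kPa.
Gross allowable pressure q_all = 463.24 / 3 = 154.41 kPa.
Footing area = 3.61 m², so allowable column load = 154.41 × 3.61 = 557.43 kN.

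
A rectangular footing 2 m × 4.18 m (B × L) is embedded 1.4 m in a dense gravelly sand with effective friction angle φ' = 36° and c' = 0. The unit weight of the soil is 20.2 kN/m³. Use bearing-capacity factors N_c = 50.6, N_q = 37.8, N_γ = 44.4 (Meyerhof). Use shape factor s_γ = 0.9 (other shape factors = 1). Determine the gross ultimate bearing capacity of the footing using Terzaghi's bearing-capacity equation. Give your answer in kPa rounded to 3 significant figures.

q = γ·D_f = 20.2 × 1.4 = 28.28 kPa.
q·N_q = 28.28 × 37.8 = 1069 kPa
0.5·γ·B·N_γ·s_γ = 0.5 × 20.2 × 2 × 44.4 × 0.9 = 807.19 kPa
q_ult = 1069 + 807.19 = 1876.2 kPa.

q_ult ≈ 1880 kPa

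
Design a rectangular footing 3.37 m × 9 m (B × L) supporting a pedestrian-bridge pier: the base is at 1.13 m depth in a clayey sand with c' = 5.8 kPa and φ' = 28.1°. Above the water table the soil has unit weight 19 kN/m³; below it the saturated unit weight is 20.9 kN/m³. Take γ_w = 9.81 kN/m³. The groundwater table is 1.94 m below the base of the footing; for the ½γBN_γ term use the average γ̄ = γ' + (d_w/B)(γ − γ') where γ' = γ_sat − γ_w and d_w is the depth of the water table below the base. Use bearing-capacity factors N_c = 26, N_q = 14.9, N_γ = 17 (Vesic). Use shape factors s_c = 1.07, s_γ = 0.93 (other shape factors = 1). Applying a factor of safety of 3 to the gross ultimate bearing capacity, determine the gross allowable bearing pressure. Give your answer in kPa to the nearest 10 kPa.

q_all ≈ 300 kPa

q = γ·D_f = 19 × 1.13 = 21.47 kPa.
γ' = 11.09 kN/m³; averaging over the depth B below the base, γ̄ = γ' + (d_w/B)(γ − γ') = 15.644 kN/m³.
c·N_c·s_c = 5.8 × 26 × 1.07 = 161.36 kPa
q·N_q = 21.47 × 14.9 = 319.9 kPa
0.5·γ·B·N_γ·s_γ = 0.5 × 15.644 × 3.37 × 17 × 0.93 = 416.74 kPa
q_ult = 161.36 + 319.9 + 416.74 = 898 kPa.
q_all = q_ult / FS = 898 / 3 = 299.33 kPa.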